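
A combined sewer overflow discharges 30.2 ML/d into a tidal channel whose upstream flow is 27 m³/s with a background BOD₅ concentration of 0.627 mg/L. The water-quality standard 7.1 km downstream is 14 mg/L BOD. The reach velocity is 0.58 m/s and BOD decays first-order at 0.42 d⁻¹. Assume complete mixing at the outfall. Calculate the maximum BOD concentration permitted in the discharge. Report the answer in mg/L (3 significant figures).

1110 mg/L

30.2 ML/d = 0.3495 m³/s.
Travel time to the compliance point: t = 7100/0.58 = 1.224e+04 s = 0.1417 d; decay factor exp(−0.42·0.1417) = 0.9422.
So the concentration just after mixing may be at most 14/0.9422 = 14.86 mg/L.
Mass balance: 14.86·27.35 = 0.3495·Cₑ + 27·0.627.
Cₑ = (406.4 − 16.93) / 0.3495 = 1114 mg/L.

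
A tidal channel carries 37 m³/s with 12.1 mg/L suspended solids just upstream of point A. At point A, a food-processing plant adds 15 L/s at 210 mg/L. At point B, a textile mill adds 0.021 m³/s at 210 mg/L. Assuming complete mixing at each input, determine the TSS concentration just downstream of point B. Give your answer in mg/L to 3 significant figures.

15 L/s = 0.015 m³/s.
After input A: C = (37·12.1 + 0.015·210) / 37.02 = 12.18 mg/L.
After input B: C = (37.02·12.18 + 0.021·210) / 37.04 = 12.29 mg/L.

12.3 mg/L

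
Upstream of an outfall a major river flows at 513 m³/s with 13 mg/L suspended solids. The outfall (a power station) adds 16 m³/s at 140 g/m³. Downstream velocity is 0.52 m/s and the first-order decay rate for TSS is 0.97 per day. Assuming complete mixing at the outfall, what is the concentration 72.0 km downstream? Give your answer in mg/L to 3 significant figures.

After complete mixing, C₀ = (16·140 + 513·13) / 529 = 16.84 mg/L.
Travel time t = 7.2e+04 m / 0.52 m/s = 1.385e+05 s = 1.603 d.
C = 16.84·exp(−0.97·1.603) = 16.84·0.2113 = 3.559 mg/L.

3.56 mg/L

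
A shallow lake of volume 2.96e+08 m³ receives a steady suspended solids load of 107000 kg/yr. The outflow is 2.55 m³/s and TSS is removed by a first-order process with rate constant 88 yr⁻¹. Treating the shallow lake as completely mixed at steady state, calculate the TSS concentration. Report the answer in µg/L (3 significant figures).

4.10 µg/L

Outflow Q = 2.55 m³/s × 3.156e+07 s/yr = 8.047e+07 m³/yr.
Steady-state CSTR mass balance: W = Q·C + k·V·C, so C = W/(Q + kV).
Q + kV = 8.047e+07 + 88·2.96e+08 = 2.613e+10 m³/yr.
C = 107000/2.613e+10 = 4.095e-06 kg/m³ = 0.004095 mg/L = 4.095 µg/L.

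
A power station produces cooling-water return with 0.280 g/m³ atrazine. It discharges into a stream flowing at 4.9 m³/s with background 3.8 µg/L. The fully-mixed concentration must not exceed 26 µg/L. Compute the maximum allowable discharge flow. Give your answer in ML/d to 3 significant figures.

37.0 ML/d

3.8 µg/L = 0.0038 mg/L.
26 µg/L = 0.026 mg/L.
Mass balance at complete mixing: C_std·(Q_w + Q_r) = Q_w·C_e + Q_r·C_b.
Rearranging, Q_w = Q_r·(C_std − C_b)/(C_e − C_std) = 4.9·(0.026 − 0.0038) / (0.28 − 0.026) = 0.4283 m³/s.
= 37 ML/d.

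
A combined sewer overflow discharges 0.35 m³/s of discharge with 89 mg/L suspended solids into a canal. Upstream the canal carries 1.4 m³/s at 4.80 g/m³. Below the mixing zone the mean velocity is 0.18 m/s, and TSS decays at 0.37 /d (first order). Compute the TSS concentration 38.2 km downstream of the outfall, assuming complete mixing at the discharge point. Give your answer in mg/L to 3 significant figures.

8.72 mg/L

After complete mixing, C₀ = (0.35·89 + 1.4·4.8) / 1.75 = 21.64 mg/L.
Travel time t = 3.82e+04 m / 0.18 m/s = 2.122e+05 s = 2.456 d.
C = 21.64·exp(−0.37·2.456) = 21.64·0.403 = 8.721 mg/L.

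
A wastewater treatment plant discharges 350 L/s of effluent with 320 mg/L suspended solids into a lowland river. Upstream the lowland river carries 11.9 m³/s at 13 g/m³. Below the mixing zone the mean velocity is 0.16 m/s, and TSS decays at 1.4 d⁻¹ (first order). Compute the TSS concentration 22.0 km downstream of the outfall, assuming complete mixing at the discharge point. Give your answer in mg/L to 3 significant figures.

2.35 mg/L

350 L/s = 0.35 m³/s.
After complete mixing, C₀ = (0.35·320 + 11.9·13) / 12.25 = 21.77 mg/L.
Travel time t = 2.2e+04 m / 0.16 m/s = 1.375e+05 s = 1.591 d.
C = 21.77·exp(−1.4·1.591) = 21.77·0.1077 = 2.346 mg/L.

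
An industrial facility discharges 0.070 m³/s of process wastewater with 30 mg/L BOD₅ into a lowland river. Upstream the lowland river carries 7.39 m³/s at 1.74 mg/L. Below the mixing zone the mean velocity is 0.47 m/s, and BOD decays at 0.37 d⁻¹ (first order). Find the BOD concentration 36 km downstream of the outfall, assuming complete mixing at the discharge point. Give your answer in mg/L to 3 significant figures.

1.44 mg/L

After complete mixing, C₀ = (0.07·30 + 7.39·1.74) / 7.46 = 2.005 mg/L.
Travel time t = 3.6e+04 m / 0.47 m/s = 7.66e+04 s = 0.8865 d.
C = 2.005·exp(−0.37·0.8865) = 2.005·0.7204 = 1.444 mg/L.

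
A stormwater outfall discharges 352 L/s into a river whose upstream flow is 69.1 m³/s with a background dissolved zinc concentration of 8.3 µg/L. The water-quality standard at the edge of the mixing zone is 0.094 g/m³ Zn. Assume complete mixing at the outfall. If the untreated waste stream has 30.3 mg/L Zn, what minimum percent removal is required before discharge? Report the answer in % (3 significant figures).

44.2 %

352 L/s = 0.352 m³/s.
8.3 µg/L = 0.0083 mg/L.
Mass balance: 0.094·69.45 = 0.352·Cₑ + 69.1·0.0083.
Cₑ = (6.528 − 0.5735) / 0.352 = 16.92 mg/L.
Required removal = 1 − 16.92/30.3 = 44.17 %.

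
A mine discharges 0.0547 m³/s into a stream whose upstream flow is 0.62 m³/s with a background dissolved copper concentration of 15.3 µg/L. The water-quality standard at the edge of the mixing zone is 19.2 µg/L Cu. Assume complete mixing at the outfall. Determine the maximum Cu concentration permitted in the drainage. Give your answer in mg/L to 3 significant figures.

0.0634 mg/L

15.3 µg/L = 0.0153 mg/L.
19.2 µg/L = 0.0192 mg/L.
Mass balance: 0.0192·0.6747 = 0.0547·Cₑ + 0.62·0.0153.
Cₑ = (0.01295 − 0.009486) / 0.0547 = 0.0634 mg/L.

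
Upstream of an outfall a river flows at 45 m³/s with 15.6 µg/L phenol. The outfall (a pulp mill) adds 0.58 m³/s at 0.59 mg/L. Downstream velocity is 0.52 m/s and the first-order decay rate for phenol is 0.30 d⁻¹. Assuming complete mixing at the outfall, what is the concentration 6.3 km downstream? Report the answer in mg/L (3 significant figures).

15.6 µg/L = 0.0156 mg/L.
After complete mixing, C₀ = (0.58·0.59 + 45·0.0156) / 45.58 = 0.02291 mg/L.
Travel time t = 6300 m / 0.52 m/s = 1.212e+04 s = 0.1402 d.
C = 0.02291·exp(−0.30·0.1402) = 0.02291·0.9588 = 0.02197 mg/L.

0.0220 mg/L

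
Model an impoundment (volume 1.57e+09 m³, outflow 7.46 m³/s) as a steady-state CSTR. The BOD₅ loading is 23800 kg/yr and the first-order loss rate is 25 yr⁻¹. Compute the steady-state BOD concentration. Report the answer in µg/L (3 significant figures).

Outflow Q = 7.46 m³/s × 3.156e+07 s/yr = 2.354e+08 m³/yr.
Steady-state CSTR mass balance: W = Q·C + k·V·C, so C = W/(Q + kV).
Q + kV = 2.354e+08 + 25·1.57e+09 = 3.949e+10 m³/yr.
C = 23800/3.949e+10 = 6.028e-07 kg/m³ = 0.0006028 mg/L = 0.6028 µg/L.

0.603 µg/L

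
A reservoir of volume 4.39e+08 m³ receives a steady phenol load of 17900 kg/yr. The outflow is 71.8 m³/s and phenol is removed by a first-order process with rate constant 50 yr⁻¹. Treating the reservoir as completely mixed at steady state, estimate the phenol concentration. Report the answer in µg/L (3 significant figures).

0.739 µg/L

Outflow Q = 71.8 m³/s × 3.156e+07 s/yr = 2.266e+09 m³/yr.
Steady-state CSTR mass balance: W = Q·C + k·V·C, so C = W/(Q + kV).
Q + kV = 2.266e+09 + 50·4.39e+08 = 2.422e+10 m³/yr.
C = 17900/2.422e+10 = 7.392e-07 kg/m³ = 0.0007392 mg/L = 0.7392 µg/L.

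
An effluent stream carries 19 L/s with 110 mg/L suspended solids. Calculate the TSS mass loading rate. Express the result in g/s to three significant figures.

2.09 g/s

19 L/s = 0.019 m³/s.
Mass flux = Q·C = 0.019 m³/s × 110 g/m³ = 2.09 g/s.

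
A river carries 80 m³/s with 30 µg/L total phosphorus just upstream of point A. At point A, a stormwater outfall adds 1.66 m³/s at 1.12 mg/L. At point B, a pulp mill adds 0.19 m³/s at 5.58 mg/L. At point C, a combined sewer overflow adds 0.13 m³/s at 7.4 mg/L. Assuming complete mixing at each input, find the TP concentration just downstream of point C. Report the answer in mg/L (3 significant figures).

0.0766 mg/L

30 µg/L = 0.03 mg/L.
After input A: C = (80·0.03 + 1.66·1.12) / 81.66 = 0.05216 mg/L.
After input B: C = (81.66·0.05216 + 0.19·5.58) / 81.85 = 0.06499 mg/L.
After input C: C = (81.85·0.06499 + 0.13·7.4) / 81.98 = 0.07662 mg/L.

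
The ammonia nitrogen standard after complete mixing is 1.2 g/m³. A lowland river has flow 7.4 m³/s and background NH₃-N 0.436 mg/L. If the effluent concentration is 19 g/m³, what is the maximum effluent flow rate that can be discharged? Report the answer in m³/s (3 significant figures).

0.318 m³/s

Mass balance at complete mixing: C_std·(Q_w + Q_r) = Q_w·C_e + Q_r·C_b.
Rearranging, Q_w = Q_r·(C_std − C_b)/(C_e − C_std) = 7.4·(1.2 − 0.436) / (19 − 1.2) = 0.3176 m³/s.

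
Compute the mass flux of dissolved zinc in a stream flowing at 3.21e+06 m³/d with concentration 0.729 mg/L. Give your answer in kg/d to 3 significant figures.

2340 kg/d

3.21e+06 m³/d = 37.15 m³/s.
Mass flux = Q·C = 37.15 m³/s × 0.729 g/m³ = 27.08 g/s.
= 27.08 g/s × 86.4 = 2340 kg/d.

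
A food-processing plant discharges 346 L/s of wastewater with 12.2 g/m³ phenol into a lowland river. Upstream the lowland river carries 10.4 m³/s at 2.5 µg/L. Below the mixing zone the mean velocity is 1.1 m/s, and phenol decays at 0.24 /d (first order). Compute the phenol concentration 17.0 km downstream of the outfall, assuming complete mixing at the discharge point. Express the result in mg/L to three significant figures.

346 L/s = 0.346 m³/s.
2.5 µg/L = 0.0025 mg/L.
After complete mixing, C₀ = (0.346·12.2 + 10.4·0.0025) / 10.75 = 0.3952 mg/L.
Travel time t = 1.7e+04 m / 1.1 m/s = 1.545e+04 s = 0.1789 d.
C = 0.3952·exp(−0.24·0.1789) = 0.3952·0.958 = 0.3786 mg/L.

0.379 mg/L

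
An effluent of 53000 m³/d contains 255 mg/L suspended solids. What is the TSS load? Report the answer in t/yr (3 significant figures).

4940 t/yr

53000 m³/d = 0.6134 m³/s.
Mass flux = Q·C = 0.6134 m³/s × 255 g/m³ = 156.4 g/s.
= 156.4 g/s × 31.56 = 4936 t/yr.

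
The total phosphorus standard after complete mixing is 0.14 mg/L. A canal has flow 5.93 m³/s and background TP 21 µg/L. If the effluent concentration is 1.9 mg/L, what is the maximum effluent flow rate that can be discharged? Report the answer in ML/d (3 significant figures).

34.6 ML/d

21 µg/L = 0.021 mg/L.
Mass balance at complete mixing: C_std·(Q_w + Q_r) = Q_w·C_e + Q_r·C_b.
Rearranging, Q_w = Q_r·(C_std − C_b)/(C_e − C_std) = 5.93·(0.14 − 0.021) / (1.9 − 0.14) = 0.4009 m³/s.
= 34.64 ML/d.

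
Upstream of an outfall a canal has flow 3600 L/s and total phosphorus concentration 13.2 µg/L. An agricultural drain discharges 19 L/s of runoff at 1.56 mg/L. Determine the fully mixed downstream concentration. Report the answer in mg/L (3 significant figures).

19 L/s = 0.019 m³/s.
3600 L/s = 3.6 m³/s.
13.2 µg/L = 0.0132 mg/L.
Conservation of mass across the mixing zone: C = (0.019·1.56 + 3.6·0.0132) / (0.019 + 3.6) = 0.07716/3.619 = 0.02132 mg/L.

0.0213 mg/L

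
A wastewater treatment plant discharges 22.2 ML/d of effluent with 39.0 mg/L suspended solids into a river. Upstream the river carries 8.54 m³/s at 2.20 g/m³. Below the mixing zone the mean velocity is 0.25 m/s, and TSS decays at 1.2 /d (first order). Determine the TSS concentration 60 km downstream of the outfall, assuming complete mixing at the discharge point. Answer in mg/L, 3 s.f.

0.117 mg/L

22.2 ML/d = 0.2569 m³/s.
After complete mixing, C₀ = (0.2569·39 + 8.54·2.2) / 8.797 = 3.275 mg/L.
Travel time t = 6e+04 m / 0.25 m/s = 2.4e+05 s = 2.778 d.
C = 3.275·exp(−1.2·2.778) = 3.275·0.03567 = 0.1168 mg/L.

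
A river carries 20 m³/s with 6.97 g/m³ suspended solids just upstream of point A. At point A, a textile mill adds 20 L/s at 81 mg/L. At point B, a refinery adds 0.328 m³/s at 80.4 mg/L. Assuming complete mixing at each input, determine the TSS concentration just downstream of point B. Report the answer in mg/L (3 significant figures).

20 L/s = 0.02 m³/s.
After input A: C = (20·6.97 + 0.02·81) / 20.02 = 7.044 mg/L.
After input B: C = (20.02·7.044 + 0.328·80.4) / 20.35 = 8.226 mg/L.

8.23 mg/L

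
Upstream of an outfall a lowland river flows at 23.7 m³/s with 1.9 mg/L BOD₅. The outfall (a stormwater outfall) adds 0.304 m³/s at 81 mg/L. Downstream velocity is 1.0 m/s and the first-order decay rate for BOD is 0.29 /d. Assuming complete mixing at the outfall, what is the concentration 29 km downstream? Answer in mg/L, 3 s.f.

After complete mixing, C₀ = (0.304·81 + 23.7·1.9) / 24 = 2.902 mg/L.
Travel time t = 2.9e+04 m / 1.0 m/s = 2.9e+04 s = 0.3356 d.
C = 2.902·exp(−0.29·0.3356) = 2.902·0.9072 = 2.633 mg/L.

2.63 mg/L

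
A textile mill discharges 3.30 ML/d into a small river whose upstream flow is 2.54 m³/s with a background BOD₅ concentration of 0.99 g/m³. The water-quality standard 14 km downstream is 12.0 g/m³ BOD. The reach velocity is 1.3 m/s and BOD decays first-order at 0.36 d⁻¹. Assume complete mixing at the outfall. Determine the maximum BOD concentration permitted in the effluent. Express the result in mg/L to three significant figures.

3.30 ML/d = 0.03819 m³/s.
Travel time to the compliance point: t = 1.4e+04/1.3 = 1.077e+04 s = 0.1246 d; decay factor exp(−0.36·0.1246) = 0.9561.
So the concentration just after mixing may be at most 12/0.9561 = 12.55 mg/L.
Mass balance: 12.55·2.578 = 0.03819·Cₑ + 2.54·0.99.
Cₑ = (32.36 − 2.515) / 0.03819 = 781.4 mg/L.

781 mg/L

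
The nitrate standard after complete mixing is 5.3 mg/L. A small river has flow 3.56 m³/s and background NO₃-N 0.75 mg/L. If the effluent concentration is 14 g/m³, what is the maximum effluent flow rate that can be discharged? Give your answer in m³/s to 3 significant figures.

Mass balance at complete mixing: C_std·(Q_w + Q_r) = Q_w·C_e + Q_r·C_b.
Rearranging, Q_w = Q_r·(C_std − C_b)/(C_e − C_std) = 3.56·(5.3 − 0.75) / (14 − 5.3) = 1.862 m³/s.

1.86 m³/s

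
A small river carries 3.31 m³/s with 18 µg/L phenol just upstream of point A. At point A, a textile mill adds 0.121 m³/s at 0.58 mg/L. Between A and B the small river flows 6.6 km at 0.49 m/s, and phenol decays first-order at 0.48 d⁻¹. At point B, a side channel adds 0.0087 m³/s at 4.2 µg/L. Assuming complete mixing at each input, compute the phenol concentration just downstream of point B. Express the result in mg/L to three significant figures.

18 µg/L = 0.018 mg/L.
After input A: C = (3.31·0.018 + 0.121·0.58) / 3.431 = 0.03782 mg/L.
Over the 6.6 km reach to input B (t = 1.347e+04 s = 0.1559 d), decay gives C = 0.03782·exp(−0.48·0.1559) = 0.03509 mg/L.
4.2 µg/L = 0.0042 mg/L.
After input B: C = (3.431·0.03509 + 0.0087·0.0042) / 3.44 = 0.03501 mg/L.

0.0350 mg/L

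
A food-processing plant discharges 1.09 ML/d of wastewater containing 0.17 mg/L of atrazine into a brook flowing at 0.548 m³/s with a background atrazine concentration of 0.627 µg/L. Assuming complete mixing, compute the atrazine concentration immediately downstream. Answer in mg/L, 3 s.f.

0.00444 mg/L

1.09 ML/d = 0.01262 m³/s.
0.627 µg/L = 0.000627 mg/L.
Flow-weighted mixing gives C = (0.01262·0.17 + 0.548·0.000627) / (0.01262 + 0.548) = 0.002488/0.5606 = 0.004438 mg/L.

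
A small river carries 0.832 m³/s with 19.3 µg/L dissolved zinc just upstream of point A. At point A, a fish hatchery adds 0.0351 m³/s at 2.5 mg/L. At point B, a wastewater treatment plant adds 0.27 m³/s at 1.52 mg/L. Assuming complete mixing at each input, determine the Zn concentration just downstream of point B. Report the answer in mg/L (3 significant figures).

0.452 mg/L

19.3 µg/L = 0.0193 mg/L.
After input A: C = (0.832·0.0193 + 0.0351·2.5) / 0.8671 = 0.1197 mg/L.
After input B: C = (0.8671·0.1197 + 0.27·1.52) / 1.137 = 0.4522 mg/L.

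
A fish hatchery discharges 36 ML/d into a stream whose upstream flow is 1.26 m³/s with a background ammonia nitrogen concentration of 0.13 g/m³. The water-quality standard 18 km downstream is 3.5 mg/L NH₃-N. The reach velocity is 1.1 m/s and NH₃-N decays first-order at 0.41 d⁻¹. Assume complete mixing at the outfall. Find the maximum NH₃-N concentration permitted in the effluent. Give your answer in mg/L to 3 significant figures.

36 ML/d = 0.4167 m³/s.
Travel time to the compliance point: t = 1.8e+04/1.1 = 1.636e+04 s = 0.1894 d; decay factor exp(−0.41·0.1894) = 0.9253.
So the concentration just after mixing may be at most 3.5/0.9253 = 3.783 mg/L.
Mass balance: 3.783·1.677 = 0.4167·Cₑ + 1.26·0.13.
Cₑ = (6.342 − 0.1638) / 0.4167 = 14.83 mg/L.

14.8 mg/L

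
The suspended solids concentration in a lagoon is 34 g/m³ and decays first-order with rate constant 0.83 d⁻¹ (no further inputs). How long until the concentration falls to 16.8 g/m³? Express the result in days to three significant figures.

0.849 d

t = ln(C₀/C)/k = ln(34/16.8)/0.83 = 0.705/0.83 = 0.8494 d.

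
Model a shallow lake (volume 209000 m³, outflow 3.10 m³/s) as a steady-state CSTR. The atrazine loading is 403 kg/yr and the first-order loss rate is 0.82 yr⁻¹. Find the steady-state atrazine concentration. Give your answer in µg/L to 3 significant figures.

Outflow Q = 3.10 m³/s × 3.156e+07 s/yr = 9.783e+07 m³/yr.
Steady-state CSTR mass balance: W = Q·C + k·V·C, so C = W/(Q + kV).
Q + kV = 9.783e+07 + 0.82·209000 = 9.8e+07 m³/yr.
C = 403/9.8e+07 = 4.112e-06 kg/m³ = 0.004112 mg/L = 4.112 µg/L.

4.11 µg/L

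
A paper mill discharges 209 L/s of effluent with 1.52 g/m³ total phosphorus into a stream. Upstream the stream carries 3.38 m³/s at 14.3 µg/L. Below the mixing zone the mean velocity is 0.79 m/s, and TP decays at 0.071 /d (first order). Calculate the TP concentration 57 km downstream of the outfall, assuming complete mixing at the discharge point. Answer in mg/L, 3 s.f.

0.0961 mg/L

209 L/s = 0.209 m³/s.
14.3 µg/L = 0.0143 mg/L.
After complete mixing, C₀ = (0.209·1.52 + 3.38·0.0143) / 3.589 = 0.102 mg/L.
Travel time t = 5.7e+04 m / 0.79 m/s = 7.215e+04 s = 0.8351 d.
C = 0.102·exp(−0.071·0.8351) = 0.102·0.9424 = 0.09611 mg/L.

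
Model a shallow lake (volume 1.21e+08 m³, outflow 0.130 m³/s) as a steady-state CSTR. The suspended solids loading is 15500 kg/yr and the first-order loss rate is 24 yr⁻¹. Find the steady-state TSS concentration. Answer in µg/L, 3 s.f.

Outflow Q = 0.130 m³/s × 3.156e+07 s/yr = 4.102e+06 m³/yr.
Steady-state CSTR mass balance: W = Q·C + k·V·C, so C = W/(Q + kV).
Q + kV = 4.102e+06 + 24·1.21e+08 = 2.908e+09 m³/yr.
C = 15500/2.908e+09 = 5.33e-06 kg/m³ = 0.00533 mg/L = 5.33 µg/L.

5.33 µg/L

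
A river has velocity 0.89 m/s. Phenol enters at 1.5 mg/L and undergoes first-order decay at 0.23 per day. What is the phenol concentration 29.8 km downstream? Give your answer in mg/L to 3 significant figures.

Travel time t = 29.8 km / 0.89 m/s = 2.98e+04/0.89 = 3.348e+04 s = 0.3875 d.
First-order decay: C = 1.5·exp(−0.23·0.3875) = 1.5·0.9147 = 1.372 mg/L.

1.37 mg/L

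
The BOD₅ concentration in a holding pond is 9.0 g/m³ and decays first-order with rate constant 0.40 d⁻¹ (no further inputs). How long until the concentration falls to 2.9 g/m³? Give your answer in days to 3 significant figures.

t = ln(C₀/C)/k = ln(9.0/2.9)/0.40 = 1.133/0.40 = 2.831 d.

2.83 d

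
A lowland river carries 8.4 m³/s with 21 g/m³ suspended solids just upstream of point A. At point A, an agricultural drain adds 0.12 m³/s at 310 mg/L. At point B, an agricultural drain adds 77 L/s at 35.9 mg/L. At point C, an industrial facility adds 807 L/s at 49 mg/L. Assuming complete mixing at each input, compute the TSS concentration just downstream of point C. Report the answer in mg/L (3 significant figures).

After input A: C = (8.4·21 + 0.12·310) / 8.52 = 25.07 mg/L.
77 L/s = 0.077 m³/s.
After input B: C = (8.52·25.07 + 0.077·35.9) / 8.597 = 25.17 mg/L.
807 L/s = 0.807 m³/s.
After input C: C = (8.597·25.17 + 0.807·49) / 9.404 = 27.21 mg/L.

27.2 mg/L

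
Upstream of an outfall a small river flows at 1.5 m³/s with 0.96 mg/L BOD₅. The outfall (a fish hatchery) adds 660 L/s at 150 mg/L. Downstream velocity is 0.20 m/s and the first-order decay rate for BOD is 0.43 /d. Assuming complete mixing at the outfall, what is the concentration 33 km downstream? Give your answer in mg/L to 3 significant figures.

660 L/s = 0.66 m³/s.
After complete mixing, C₀ = (0.66·150 + 1.5·0.96) / 2.16 = 46.5 mg/L.
Travel time t = 3.3e+04 m / 0.20 m/s = 1.65e+05 s = 1.91 d.
C = 46.5·exp(−0.43·1.91) = 46.5·0.4399 = 20.46 mg/L.

20.5 mg/L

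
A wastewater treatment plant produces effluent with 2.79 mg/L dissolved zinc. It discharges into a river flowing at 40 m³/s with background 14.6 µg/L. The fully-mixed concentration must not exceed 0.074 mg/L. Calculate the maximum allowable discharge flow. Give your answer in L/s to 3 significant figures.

14.6 µg/L = 0.0146 mg/L.
Mass balance at complete mixing: C_std·(Q_w + Q_r) = Q_w·C_e + Q_r·C_b.
Rearranging, Q_w = Q_r·(C_std − C_b)/(C_e − C_std) = 40·(0.074 − 0.0146) / (2.79 − 0.074) = 0.8748 m³/s.
= 874.8 L/s.

875 L/s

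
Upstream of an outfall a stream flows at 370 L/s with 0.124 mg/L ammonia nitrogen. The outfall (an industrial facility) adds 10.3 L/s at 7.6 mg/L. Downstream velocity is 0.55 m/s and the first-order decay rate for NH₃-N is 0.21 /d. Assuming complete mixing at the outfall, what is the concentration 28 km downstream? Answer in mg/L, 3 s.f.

0.288 mg/L

10.3 L/s = 0.0103 m³/s.
370 L/s = 0.37 m³/s.
After complete mixing, C₀ = (0.0103·7.6 + 0.37·0.124) / 0.3803 = 0.3265 mg/L.
Travel time t = 2.8e+04 m / 0.55 m/s = 5.091e+04 s = 0.5892 d.
C = 0.3265·exp(−0.21·0.5892) = 0.3265·0.8836 = 0.2885 mg/L.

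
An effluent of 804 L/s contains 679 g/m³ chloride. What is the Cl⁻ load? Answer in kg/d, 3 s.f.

804 L/s = 0.804 m³/s.
Mass flux = Q·C = 0.804 m³/s × 679 g/m³ = 545.9 g/s.
= 545.9 g/s × 86.4 = 4.717e+04 kg/d.

47200 kg/d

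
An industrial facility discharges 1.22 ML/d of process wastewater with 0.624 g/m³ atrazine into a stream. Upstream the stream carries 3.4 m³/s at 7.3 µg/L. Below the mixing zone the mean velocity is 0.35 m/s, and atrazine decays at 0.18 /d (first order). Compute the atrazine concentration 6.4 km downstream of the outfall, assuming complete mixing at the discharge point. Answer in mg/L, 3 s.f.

1.22 ML/d = 0.01412 m³/s.
7.3 µg/L = 0.0073 mg/L.
After complete mixing, C₀ = (0.01412·0.624 + 3.4·0.0073) / 3.414 = 0.009851 mg/L.
Travel time t = 6400 m / 0.35 m/s = 1.829e+04 s = 0.2116 d.
C = 0.009851·exp(−0.18·0.2116) = 0.009851·0.9626 = 0.009482 mg/L.

0.00948 mg/L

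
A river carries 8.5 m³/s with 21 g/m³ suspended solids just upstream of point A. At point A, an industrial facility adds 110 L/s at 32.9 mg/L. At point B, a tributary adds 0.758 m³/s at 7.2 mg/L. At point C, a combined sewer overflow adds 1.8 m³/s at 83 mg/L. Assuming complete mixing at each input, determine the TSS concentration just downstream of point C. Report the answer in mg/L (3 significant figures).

30.2 mg/L

110 L/s = 0.11 m³/s.
After input A: C = (8.5·21 + 0.11·32.9) / 8.61 = 21.15 mg/L.
After input B: C = (8.61·21.15 + 0.758·7.2) / 9.368 = 20.02 mg/L.
After input C: C = (9.368·20.02 + 1.8·83) / 11.17 = 30.17 mg/L.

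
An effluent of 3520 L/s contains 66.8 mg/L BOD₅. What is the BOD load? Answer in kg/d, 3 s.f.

3520 L/s = 3.52 m³/s.
Mass flux = Q·C = 3.52 m³/s × 66.8 g/m³ = 235.1 g/s.
= 235.1 g/s × 86.4 = 2.032e+04 kg/d.

20300 kg/d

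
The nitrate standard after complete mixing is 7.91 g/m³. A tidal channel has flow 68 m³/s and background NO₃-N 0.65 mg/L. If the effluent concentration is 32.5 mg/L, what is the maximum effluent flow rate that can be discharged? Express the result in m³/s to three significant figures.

20.1 m³/s

Mass balance at complete mixing: C_std·(Q_w + Q_r) = Q_w·C_e + Q_r·C_b.
Rearranging, Q_w = Q_r·(C_std − C_b)/(C_e − C_std) = 68·(7.91 − 0.65) / (32.5 − 7.91) = 20.08 m³/s.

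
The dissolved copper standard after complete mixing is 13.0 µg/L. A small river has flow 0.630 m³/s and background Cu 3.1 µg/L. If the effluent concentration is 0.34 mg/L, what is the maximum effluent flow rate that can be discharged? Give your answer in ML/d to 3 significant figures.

1.65 ML/d

3.1 µg/L = 0.0031 mg/L.
13.0 µg/L = 0.013 mg/L.
Mass balance at complete mixing: C_std·(Q_w + Q_r) = Q_w·C_e + Q_r·C_b.
Rearranging, Q_w = Q_r·(C_std − C_b)/(C_e − C_std) = 0.630·(0.013 − 0.0031) / (0.34 − 0.013) = 0.01907 m³/s.
= 1.648 ML/d.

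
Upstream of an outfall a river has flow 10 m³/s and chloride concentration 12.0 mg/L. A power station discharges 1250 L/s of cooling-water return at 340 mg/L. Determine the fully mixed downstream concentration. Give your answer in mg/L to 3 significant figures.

1250 L/s = 1.25 m³/s.
By mass balance at complete mixing, C = (1.25·340 + 10·12) / (1.25 + 10) = 545/11.25 = 48.44 mg/L.

48.4 mg/L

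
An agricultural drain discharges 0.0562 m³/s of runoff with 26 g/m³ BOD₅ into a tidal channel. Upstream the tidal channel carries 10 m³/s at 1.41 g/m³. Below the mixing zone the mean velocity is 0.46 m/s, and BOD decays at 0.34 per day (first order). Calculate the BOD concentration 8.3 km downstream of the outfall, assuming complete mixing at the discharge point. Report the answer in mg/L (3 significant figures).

1.44 mg/L

After complete mixing, C₀ = (0.0562·26 + 10·1.41) / 10.06 = 1.547 mg/L.
Travel time t = 8300 m / 0.46 m/s = 1.804e+04 s = 0.2088 d.
C = 1.547·exp(−0.34·0.2088) = 1.547·0.9315 = 1.441 mg/L.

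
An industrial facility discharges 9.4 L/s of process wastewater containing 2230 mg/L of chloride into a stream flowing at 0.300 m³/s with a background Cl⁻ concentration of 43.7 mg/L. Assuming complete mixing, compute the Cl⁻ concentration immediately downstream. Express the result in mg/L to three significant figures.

9.4 L/s = 0.0094 m³/s.
By mass balance at complete mixing, C = (0.0094·2230 + 0.3·43.7) / (0.0094 + 0.3) = 34.07/0.3094 = 110.1 mg/L.

110 mg/L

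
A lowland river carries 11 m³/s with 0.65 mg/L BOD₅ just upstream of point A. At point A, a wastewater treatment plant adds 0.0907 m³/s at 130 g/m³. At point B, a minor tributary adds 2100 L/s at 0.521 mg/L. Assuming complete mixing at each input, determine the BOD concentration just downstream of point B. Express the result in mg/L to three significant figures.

1.52 mg/L

After input A: C = (11·0.65 + 0.0907·130) / 11.09 = 1.708 mg/L.
2100 L/s = 2.1 m³/s.
After input B: C = (11.09·1.708 + 2.1·0.521) / 13.19 = 1.519 mg/L.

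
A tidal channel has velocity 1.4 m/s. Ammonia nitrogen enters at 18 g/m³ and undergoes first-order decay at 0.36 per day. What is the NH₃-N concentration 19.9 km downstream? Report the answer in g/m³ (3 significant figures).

17.0 g/m³

Travel time t = 19.9 km / 1.4 m/s = 1.99e+04/1.4 = 1.421e+04 s = 0.1645 d.
First-order decay: C = 18·exp(−0.36·0.1645) = 18·0.9425 = 16.96 g/m³.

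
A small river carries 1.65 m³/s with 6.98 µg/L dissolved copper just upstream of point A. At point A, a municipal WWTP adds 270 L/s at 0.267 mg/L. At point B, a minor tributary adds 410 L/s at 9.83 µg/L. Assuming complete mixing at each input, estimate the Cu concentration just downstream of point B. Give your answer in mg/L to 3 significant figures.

0.0376 mg/L

6.98 µg/L = 0.00698 mg/L.
270 L/s = 0.27 m³/s.
After input A: C = (1.65·0.00698 + 0.27·0.267) / 1.92 = 0.04355 mg/L.
410 L/s = 0.41 m³/s.
9.83 µg/L = 0.00983 mg/L.
After input B: C = (1.92·0.04355 + 0.41·0.00983) / 2.33 = 0.03761 mg/L.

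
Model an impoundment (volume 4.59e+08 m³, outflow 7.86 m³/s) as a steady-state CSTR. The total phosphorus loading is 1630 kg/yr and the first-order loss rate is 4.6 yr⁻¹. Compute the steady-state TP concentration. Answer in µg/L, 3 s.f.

0.691 µg/L

Outflow Q = 7.86 m³/s × 3.156e+07 s/yr = 2.48e+08 m³/yr.
Steady-state CSTR mass balance: W = Q·C + k·V·C, so C = W/(Q + kV).
Q + kV = 2.48e+08 + 4.6·4.59e+08 = 2.359e+09 m³/yr.
C = 1630/2.359e+09 = 6.908e-07 kg/m³ = 0.0006908 mg/L = 0.6908 µg/L.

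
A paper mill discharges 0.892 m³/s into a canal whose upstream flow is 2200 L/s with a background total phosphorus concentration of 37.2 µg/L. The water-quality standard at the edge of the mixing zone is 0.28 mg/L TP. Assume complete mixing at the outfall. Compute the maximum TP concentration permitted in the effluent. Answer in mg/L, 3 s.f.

2200 L/s = 2.2 m³/s.
37.2 µg/L = 0.0372 mg/L.
Mass balance: 0.28·3.092 = 0.892·Cₑ + 2.2·0.0372.
Cₑ = (0.8658 − 0.08184) / 0.892 = 0.8788 mg/L.

0.879 mg/L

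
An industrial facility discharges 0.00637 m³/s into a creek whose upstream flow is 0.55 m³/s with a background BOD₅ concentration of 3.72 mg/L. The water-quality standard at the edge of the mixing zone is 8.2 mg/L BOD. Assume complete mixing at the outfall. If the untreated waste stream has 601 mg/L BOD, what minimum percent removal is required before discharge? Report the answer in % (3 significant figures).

Mass balance: 8.2·0.5564 = 0.00637·Cₑ + 0.55·3.72.
Cₑ = (4.562 − 2.046) / 0.00637 = 395 mg/L.
Required removal = 1 − 395/601 = 34.27 %.

34.3 %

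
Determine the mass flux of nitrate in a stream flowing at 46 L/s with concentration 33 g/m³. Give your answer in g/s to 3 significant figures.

1.52 g/s

46 L/s = 0.046 m³/s.
Mass flux = Q·C = 0.046 m³/s × 33 g/m³ = 1.518 g/s.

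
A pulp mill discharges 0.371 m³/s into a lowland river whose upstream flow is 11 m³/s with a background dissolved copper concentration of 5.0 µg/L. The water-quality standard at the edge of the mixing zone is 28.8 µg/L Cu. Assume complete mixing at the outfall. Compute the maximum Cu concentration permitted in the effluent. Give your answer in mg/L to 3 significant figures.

5.0 µg/L = 0.005 mg/L.
28.8 µg/L = 0.0288 mg/L.
Mass balance: 0.0288·11.37 = 0.371·Cₑ + 11·0.005.
Cₑ = (0.3275 − 0.055) / 0.371 = 0.7345 mg/L.

0.734 mg/L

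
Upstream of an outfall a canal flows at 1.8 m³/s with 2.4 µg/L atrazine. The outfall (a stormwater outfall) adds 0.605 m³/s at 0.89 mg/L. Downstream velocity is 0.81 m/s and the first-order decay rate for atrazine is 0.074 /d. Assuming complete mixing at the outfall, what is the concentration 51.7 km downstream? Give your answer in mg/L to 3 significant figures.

2.4 µg/L = 0.0024 mg/L.
After complete mixing, C₀ = (0.605·0.89 + 1.8·0.0024) / 2.405 = 0.2257 mg/L.
Travel time t = 5.17e+04 m / 0.81 m/s = 6.383e+04 s = 0.7387 d.
C = 0.2257·exp(−0.074·0.7387) = 0.2257·0.9468 = 0.2137 mg/L.

0.214 mg/L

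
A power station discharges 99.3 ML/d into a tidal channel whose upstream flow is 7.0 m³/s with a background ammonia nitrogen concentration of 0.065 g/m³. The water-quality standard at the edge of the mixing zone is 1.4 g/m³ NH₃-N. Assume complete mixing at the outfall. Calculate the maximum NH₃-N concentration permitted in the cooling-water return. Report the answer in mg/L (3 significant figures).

9.53 mg/L

99.3 ML/d = 1.149 m³/s.
Mass balance: 1.4·8.149 = 1.149·Cₑ + 7·0.065.
Cₑ = (11.41 − 0.455) / 1.149 = 9.531 mg/L.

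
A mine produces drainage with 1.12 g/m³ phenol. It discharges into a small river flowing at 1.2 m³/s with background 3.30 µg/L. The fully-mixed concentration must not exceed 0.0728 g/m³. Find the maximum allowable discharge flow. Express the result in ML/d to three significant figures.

6.88 ML/d

3.30 µg/L = 0.0033 mg/L.
Mass balance at complete mixing: C_std·(Q_w + Q_r) = Q_w·C_e + Q_r·C_b.
Rearranging, Q_w = Q_r·(C_std − C_b)/(C_e − C_std) = 1.2·(0.0728 − 0.0033) / (1.12 − 0.0728) = 0.07964 m³/s.
= 6.881 ML/d.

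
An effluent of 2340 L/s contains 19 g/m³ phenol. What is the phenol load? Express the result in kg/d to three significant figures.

2340 L/s = 2.34 m³/s.
Mass flux = Q·C = 2.34 m³/s × 19 g/m³ = 44.46 g/s.
= 44.46 g/s × 86.4 = 3841 kg/d.

3840 kg/d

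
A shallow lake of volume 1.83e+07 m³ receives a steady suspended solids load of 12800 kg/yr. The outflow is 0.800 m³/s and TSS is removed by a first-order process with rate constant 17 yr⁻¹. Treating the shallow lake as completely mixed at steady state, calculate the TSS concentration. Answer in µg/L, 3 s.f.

Outflow Q = 0.800 m³/s × 3.156e+07 s/yr = 2.525e+07 m³/yr.
Steady-state CSTR mass balance: W = Q·C + k·V·C, so C = W/(Q + kV).
Q + kV = 2.525e+07 + 17·1.83e+07 = 3.363e+08 m³/yr.
C = 12800/3.363e+08 = 3.806e-05 kg/m³ = 0.03806 mg/L = 38.06 µg/L.

38.1 µg/L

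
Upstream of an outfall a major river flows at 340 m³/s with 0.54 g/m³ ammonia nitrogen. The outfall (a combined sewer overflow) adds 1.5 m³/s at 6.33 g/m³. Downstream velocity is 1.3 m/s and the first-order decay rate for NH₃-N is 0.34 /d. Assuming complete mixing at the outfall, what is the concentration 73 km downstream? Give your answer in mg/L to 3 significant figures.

0.453 mg/L

After complete mixing, C₀ = (1.5·6.33 + 340·0.54) / 341.5 = 0.5654 mg/L.
Travel time t = 7.3e+04 m / 1.3 m/s = 5.615e+04 s = 0.6499 d.
C = 0.5654·exp(−0.34·0.6499) = 0.5654·0.8017 = 0.4533 mg/L.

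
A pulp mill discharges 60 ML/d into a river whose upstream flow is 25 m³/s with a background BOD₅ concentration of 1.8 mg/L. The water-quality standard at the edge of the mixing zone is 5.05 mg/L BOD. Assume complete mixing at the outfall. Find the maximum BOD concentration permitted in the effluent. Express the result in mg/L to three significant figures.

122 mg/L

60 ML/d = 0.6944 m³/s.
Mass balance: 5.05·25.69 = 0.6944·Cₑ + 25·1.8.
Cₑ = (129.8 − 45) / 0.6944 = 122 mg/L.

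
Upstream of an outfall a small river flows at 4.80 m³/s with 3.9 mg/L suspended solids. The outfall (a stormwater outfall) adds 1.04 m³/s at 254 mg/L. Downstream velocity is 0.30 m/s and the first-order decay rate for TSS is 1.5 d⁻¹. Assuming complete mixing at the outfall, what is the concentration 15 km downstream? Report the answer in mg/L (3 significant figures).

20.3 mg/L

After complete mixing, C₀ = (1.04·254 + 4.8·3.9) / 5.84 = 48.44 mg/L.
Travel time t = 1.5e+04 m / 0.30 m/s = 5e+04 s = 0.5787 d.
C = 48.44·exp(−1.5·0.5787) = 48.44·0.4198 = 20.33 mg/L.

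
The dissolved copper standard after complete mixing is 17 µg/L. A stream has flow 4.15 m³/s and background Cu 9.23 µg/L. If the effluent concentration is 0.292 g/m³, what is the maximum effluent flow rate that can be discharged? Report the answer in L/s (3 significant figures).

9.23 µg/L = 0.00923 mg/L.
17 µg/L = 0.017 mg/L.
Mass balance at complete mixing: C_std·(Q_w + Q_r) = Q_w·C_e + Q_r·C_b.
Rearranging, Q_w = Q_r·(C_std − C_b)/(C_e − C_std) = 4.15·(0.017 − 0.00923) / (0.292 − 0.017) = 0.1173 m³/s.
= 117.3 L/s.

117 L/s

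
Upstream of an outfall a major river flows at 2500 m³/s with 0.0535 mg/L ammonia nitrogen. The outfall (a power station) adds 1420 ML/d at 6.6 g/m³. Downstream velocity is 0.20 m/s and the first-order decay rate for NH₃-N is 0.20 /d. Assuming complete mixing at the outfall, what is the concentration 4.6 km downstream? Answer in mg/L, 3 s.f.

1420 ML/d = 16.44 m³/s.
After complete mixing, C₀ = (16.44·6.6 + 2500·0.0535) / 2516 = 0.09626 mg/L.
Travel time t = 4600 m / 0.20 m/s = 2.3e+04 s = 0.2662 d.
C = 0.09626·exp(−0.20·0.2662) = 0.09626·0.9482 = 0.09127 mg/L.

0.0913 mg/L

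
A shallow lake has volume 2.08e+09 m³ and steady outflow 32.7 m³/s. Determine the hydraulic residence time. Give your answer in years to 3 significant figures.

2.02 yr

Q = 32.7 m³/s × 3.156e+07 s/yr = 1.032e+09 m³/yr.
Hydraulic residence time τ = V/Q = 2.08e+09/1.032e+09 = 2.016 yr.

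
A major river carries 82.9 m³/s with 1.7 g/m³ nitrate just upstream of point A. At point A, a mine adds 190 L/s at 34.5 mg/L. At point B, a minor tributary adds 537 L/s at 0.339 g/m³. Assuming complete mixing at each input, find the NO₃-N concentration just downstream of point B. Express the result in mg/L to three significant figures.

190 L/s = 0.19 m³/s.
After input A: C = (82.9·1.7 + 0.19·34.5) / 83.09 = 1.775 mg/L.
537 L/s = 0.537 m³/s.
After input B: C = (83.09·1.775 + 0.537·0.339) / 83.63 = 1.766 mg/L.

1.77 mg/L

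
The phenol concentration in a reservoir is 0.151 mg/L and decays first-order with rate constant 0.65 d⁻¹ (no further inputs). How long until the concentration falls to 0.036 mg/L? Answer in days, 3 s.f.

t = ln(C₀/C)/k = ln(0.151/0.036)/0.65 = 1.434/0.65 = 2.206 d.

2.21 d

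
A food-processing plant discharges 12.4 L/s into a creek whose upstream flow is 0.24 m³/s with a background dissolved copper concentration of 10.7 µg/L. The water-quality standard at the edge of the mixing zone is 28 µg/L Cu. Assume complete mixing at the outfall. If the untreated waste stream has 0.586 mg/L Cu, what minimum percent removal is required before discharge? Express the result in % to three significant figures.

12.4 L/s = 0.0124 m³/s.
10.7 µg/L = 0.0107 mg/L.
28 µg/L = 0.028 mg/L.
Mass balance: 0.028·0.2524 = 0.0124·Cₑ + 0.24·0.0107.
Cₑ = (0.007067 − 0.002568) / 0.0124 = 0.3628 mg/L.
Required removal = 1 − 0.3628/0.586 = 38.08 %.

38.1 %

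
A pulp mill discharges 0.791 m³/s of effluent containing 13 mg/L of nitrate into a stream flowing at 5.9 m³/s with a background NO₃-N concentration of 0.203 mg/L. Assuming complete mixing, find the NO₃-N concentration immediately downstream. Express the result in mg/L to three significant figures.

1.72 mg/L

By mass balance at complete mixing, C = (0.791·13 + 5.9·0.203) / (0.791 + 5.9) = 11.48/6.691 = 1.716 mg/L.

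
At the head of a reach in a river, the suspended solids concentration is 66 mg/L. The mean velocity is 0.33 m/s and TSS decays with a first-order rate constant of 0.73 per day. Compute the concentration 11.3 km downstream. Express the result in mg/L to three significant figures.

Travel time t = 11.3 km / 0.33 m/s = 1.13e+04/0.33 = 3.424e+04 s = 0.3963 d.
First-order decay: C = 66·exp(−0.73·0.3963) = 66·0.7488 = 49.42 mg/L.

49.4 mg/L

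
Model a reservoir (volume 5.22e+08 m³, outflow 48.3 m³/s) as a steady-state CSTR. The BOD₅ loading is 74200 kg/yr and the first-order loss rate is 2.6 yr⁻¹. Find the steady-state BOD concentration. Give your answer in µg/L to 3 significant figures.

25.8 µg/L

Outflow Q = 48.3 m³/s × 3.156e+07 s/yr = 1.524e+09 m³/yr.
Steady-state CSTR mass balance: W = Q·C + k·V·C, so C = W/(Q + kV).
Q + kV = 1.524e+09 + 2.6·5.22e+08 = 2.881e+09 m³/yr.
C = 74200/2.881e+09 = 2.575e-05 kg/m³ = 0.02575 mg/L = 25.75 µg/L.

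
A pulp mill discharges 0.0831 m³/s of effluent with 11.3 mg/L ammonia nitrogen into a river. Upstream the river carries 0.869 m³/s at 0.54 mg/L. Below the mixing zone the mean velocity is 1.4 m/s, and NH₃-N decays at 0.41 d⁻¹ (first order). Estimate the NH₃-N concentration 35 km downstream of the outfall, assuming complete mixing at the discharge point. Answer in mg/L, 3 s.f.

1.31 mg/L

After complete mixing, C₀ = (0.0831·11.3 + 0.869·0.54) / 0.9521 = 1.479 mg/L.
Travel time t = 3.5e+04 m / 1.4 m/s = 2.5e+04 s = 0.2894 d.
C = 1.479·exp(−0.41·0.2894) = 1.479·0.8881 = 1.314 mg/L.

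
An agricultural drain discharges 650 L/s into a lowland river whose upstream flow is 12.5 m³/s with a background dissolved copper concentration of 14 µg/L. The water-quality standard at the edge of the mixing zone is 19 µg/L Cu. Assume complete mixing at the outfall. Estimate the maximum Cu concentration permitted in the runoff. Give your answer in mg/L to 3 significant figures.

650 L/s = 0.65 m³/s.
14 µg/L = 0.014 mg/L.
19 µg/L = 0.019 mg/L.
Mass balance: 0.019·13.15 = 0.65·Cₑ + 12.5·0.014.
Cₑ = (0.2498 − 0.175) / 0.65 = 0.1152 mg/L.

0.115 mg/L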